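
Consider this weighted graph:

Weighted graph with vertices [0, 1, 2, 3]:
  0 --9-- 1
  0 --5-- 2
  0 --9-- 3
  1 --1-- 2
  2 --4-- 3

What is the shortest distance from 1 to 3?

Using Dijkstra's algorithm from vertex 1:
Shortest path: 1 -> 2 -> 3
Total weight: 1 + 4 = 5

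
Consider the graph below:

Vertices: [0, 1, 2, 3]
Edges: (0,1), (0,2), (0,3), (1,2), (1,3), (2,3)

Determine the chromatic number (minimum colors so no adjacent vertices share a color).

The graph has a maximum clique of size 4 (lower bound on chromatic number).
A valid 4-coloring: {0: 0, 1: 1, 2: 2, 3: 3}.
Chromatic number = 4.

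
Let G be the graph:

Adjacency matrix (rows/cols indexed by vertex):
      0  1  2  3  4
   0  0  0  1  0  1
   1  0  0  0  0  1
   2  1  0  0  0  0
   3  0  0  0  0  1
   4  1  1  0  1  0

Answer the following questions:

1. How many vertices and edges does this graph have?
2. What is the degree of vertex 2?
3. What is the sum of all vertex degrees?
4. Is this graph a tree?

Count: 5 vertices, 4 edges.
Vertex 2 has neighbors [0], degree = 1.
Handshaking lemma: 2 * 4 = 8.
A graph is a tree iff it is connected and has exactly n-1 edges. This graph is connected (all 5 vertices in one component) and has 5-1 = 4 edges. It is a tree.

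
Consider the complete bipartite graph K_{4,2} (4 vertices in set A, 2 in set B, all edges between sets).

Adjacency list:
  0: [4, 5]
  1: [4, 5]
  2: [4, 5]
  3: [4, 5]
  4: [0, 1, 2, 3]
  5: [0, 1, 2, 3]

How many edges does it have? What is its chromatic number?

K_{4,2} has 4 * 2 = 8 edges.
Bipartite graphs have chromatic number 2 (color each partition differently).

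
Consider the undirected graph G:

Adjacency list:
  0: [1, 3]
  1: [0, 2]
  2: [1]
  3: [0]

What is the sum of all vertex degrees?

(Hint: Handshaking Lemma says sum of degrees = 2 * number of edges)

Count edges: 3 edges.
By Handshaking Lemma: sum of degrees = 2 * 3 = 6.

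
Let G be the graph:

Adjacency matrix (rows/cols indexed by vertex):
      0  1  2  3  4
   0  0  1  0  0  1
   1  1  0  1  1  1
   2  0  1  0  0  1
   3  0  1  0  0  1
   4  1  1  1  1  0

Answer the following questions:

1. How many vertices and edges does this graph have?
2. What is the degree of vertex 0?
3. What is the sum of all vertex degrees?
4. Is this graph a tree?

Count: 5 vertices, 7 edges.
Vertex 0 has neighbors [1, 4], degree = 2.
Handshaking lemma: 2 * 7 = 14.
A tree on 5 vertices has 4 edges. This graph has 7 edges (3 extra). Not a tree.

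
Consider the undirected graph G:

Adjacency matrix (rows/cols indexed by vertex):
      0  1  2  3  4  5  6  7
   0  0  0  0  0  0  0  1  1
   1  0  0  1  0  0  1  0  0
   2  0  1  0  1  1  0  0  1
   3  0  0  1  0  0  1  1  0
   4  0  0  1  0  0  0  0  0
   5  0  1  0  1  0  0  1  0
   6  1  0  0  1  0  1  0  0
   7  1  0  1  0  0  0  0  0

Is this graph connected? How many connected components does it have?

Checking connectivity: the graph has 1 connected component(s).
All vertices are reachable from each other. The graph IS connected.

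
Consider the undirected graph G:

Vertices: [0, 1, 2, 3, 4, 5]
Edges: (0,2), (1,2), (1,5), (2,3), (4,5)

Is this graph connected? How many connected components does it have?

Checking connectivity: the graph has 1 connected component(s).
All vertices are reachable from each other. The graph IS connected.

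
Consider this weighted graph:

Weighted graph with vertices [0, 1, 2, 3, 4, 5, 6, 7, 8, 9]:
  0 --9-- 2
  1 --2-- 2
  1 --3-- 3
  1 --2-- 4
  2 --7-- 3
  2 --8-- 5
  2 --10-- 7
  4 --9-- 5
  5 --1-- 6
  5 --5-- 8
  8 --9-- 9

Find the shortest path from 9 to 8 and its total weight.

Using Dijkstra's algorithm from vertex 9:
Shortest path: 9 -> 8
Total weight: 9 = 9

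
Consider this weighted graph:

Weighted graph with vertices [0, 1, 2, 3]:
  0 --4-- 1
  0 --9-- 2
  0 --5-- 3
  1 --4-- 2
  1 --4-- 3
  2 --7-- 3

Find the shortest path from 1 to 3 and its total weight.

Using Dijkstra's algorithm from vertex 1:
Shortest path: 1 -> 3
Total weight: 4 = 4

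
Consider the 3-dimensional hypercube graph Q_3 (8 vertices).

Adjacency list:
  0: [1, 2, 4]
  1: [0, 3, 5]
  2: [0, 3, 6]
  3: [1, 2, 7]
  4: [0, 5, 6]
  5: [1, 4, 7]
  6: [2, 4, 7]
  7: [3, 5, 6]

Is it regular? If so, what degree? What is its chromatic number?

In Q_3, every vertex has exactly 3 neighbors (flip one of 3 bits), so it is 3-regular.
Q_3 is bipartite (partition by bit-parity), so chromatic number = 2.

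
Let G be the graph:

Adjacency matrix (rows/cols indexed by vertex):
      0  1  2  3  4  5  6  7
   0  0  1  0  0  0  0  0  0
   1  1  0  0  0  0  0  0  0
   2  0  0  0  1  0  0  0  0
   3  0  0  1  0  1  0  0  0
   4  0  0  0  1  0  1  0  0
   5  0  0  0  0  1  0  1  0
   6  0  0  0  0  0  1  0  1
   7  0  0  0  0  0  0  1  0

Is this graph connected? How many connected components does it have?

Checking connectivity: the graph has 2 connected component(s).
Components: [[0, 1], [2, 3, 4, 5, 6, 7]]. The graph is NOT connected.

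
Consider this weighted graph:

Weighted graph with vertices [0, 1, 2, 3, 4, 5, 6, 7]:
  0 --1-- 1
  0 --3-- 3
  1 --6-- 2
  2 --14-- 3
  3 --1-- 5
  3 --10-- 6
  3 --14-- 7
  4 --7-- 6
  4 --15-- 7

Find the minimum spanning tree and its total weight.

Applying Kruskal's algorithm (sort edges by weight, add if no cycle):
  Add (0,1) w=1
  Add (3,5) w=1
  Add (0,3) w=3
  Add (1,2) w=6
  Add (4,6) w=7
  Add (3,6) w=10
  Skip (2,3) w=14 (creates cycle)
  Add (3,7) w=14
  Skip (4,7) w=15 (creates cycle)
MST weight = 42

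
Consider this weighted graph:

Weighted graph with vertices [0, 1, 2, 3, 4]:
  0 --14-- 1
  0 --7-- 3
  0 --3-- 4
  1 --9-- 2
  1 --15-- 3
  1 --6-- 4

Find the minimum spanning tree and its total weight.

Applying Kruskal's algorithm (sort edges by weight, add if no cycle):
  Add (0,4) w=3
  Add (1,4) w=6
  Add (0,3) w=7
  Add (1,2) w=9
  Skip (0,1) w=14 (creates cycle)
  Skip (1,3) w=15 (creates cycle)
MST weight = 25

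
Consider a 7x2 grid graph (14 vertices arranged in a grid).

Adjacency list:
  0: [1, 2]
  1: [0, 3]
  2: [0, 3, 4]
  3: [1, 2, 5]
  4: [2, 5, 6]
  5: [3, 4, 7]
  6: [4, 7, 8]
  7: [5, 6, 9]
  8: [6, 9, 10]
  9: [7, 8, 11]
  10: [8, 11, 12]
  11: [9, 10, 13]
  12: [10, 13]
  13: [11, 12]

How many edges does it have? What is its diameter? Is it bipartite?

A 7x2 grid has 12 vertical edges and 7 horizontal edges.
Total edges = 12 + 7 = 19.
Diameter = (7-1) + (2-1) = 7 (corner to opposite corner).
Grid graphs are bipartite (checkerboard coloring).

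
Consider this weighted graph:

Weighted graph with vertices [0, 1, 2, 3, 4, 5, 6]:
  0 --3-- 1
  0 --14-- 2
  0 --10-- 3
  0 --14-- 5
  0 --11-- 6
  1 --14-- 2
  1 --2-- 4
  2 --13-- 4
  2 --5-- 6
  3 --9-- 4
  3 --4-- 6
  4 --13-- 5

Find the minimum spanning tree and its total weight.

Applying Kruskal's algorithm (sort edges by weight, add if no cycle):
  Add (1,4) w=2
  Add (0,1) w=3
  Add (3,6) w=4
  Add (2,6) w=5
  Add (3,4) w=9
  Skip (0,3) w=10 (creates cycle)
  Skip (0,6) w=11 (creates cycle)
  Skip (2,4) w=13 (creates cycle)
  Add (4,5) w=13
  Skip (0,2) w=14 (creates cycle)
  Skip (0,5) w=14 (creates cycle)
  Skip (1,2) w=14 (creates cycle)
MST weight = 36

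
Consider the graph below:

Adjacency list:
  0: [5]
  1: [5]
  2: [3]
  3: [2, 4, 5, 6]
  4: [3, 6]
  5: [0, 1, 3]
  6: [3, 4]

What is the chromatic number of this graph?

The graph has a maximum clique of size 3 (lower bound on chromatic number).
A valid 3-coloring: {0: 0, 1: 0, 2: 1, 3: 0, 4: 1, 5: 1, 6: 2}.
Chromatic number = 3.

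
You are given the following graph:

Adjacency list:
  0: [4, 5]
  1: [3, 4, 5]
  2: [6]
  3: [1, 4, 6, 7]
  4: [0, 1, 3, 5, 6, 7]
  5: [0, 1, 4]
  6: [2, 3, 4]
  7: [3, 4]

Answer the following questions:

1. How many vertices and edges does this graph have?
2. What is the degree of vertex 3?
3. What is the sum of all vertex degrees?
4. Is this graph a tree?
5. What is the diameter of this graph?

Count: 8 vertices, 12 edges.
Vertex 3 has neighbors [1, 4, 6, 7], degree = 4.
Handshaking lemma: 2 * 12 = 24.
A tree on 8 vertices has 7 edges. This graph has 12 edges (5 extra). Not a tree.
Diameter (longest shortest path) = 3.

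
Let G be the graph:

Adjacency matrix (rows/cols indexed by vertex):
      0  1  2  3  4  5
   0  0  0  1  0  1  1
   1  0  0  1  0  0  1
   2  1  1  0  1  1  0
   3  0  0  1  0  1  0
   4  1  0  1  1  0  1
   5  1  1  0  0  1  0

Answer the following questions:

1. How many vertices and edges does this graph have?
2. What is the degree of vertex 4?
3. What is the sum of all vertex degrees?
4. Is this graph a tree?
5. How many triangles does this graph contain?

Count: 6 vertices, 9 edges.
Vertex 4 has neighbors [0, 2, 3, 5], degree = 4.
Handshaking lemma: 2 * 9 = 18.
A tree on 6 vertices has 5 edges. This graph has 9 edges (4 extra). Not a tree.
Number of triangles = 3.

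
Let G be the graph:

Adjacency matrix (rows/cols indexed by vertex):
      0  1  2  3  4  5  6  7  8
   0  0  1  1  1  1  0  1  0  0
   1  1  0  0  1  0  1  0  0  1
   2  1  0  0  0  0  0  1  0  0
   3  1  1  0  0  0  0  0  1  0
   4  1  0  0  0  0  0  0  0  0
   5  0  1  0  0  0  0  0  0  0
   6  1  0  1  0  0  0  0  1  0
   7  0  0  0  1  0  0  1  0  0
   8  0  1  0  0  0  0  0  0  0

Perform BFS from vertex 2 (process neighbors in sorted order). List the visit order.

BFS from vertex 2 (neighbors processed in ascending order):
Visit order: 2, 0, 6, 1, 3, 4, 7, 5, 8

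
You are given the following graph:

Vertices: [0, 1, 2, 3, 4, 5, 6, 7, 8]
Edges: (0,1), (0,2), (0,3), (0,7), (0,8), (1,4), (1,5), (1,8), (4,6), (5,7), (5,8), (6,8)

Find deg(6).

Vertex 6 has neighbors [4, 8], so deg(6) = 2.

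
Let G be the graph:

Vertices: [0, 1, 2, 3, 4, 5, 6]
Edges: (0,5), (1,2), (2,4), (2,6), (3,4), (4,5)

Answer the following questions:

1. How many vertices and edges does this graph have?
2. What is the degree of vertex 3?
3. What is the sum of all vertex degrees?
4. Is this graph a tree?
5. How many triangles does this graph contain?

Count: 7 vertices, 6 edges.
Vertex 3 has neighbors [4], degree = 1.
Handshaking lemma: 2 * 6 = 12.
A graph is a tree iff it is connected and has exactly n-1 edges. This graph is connected (all 7 vertices in one component) and has 7-1 = 6 edges. It is a tree.
Number of triangles = 0.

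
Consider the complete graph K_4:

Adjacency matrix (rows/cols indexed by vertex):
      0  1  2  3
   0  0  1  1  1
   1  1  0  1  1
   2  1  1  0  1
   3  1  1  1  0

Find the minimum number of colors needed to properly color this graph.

In K_4, every vertex is adjacent to every other vertex.
Each vertex needs a unique color.
Chromatic number = 4.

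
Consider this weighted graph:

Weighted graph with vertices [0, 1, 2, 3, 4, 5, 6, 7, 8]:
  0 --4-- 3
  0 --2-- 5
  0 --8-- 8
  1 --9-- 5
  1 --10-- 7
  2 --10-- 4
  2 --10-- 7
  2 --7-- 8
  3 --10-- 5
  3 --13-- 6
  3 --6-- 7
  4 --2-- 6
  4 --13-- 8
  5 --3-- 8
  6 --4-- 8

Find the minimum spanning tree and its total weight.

Applying Kruskal's algorithm (sort edges by weight, add if no cycle):
  Add (0,5) w=2
  Add (4,6) w=2
  Add (5,8) w=3
  Add (0,3) w=4
  Add (6,8) w=4
  Add (3,7) w=6
  Add (2,8) w=7
  Skip (0,8) w=8 (creates cycle)
  Add (1,5) w=9
  Skip (1,7) w=10 (creates cycle)
  Skip (2,4) w=10 (creates cycle)
  Skip (2,7) w=10 (creates cycle)
  Skip (3,5) w=10 (creates cycle)
  Skip (3,6) w=13 (creates cycle)
  Skip (4,8) w=13 (creates cycle)
MST weight = 37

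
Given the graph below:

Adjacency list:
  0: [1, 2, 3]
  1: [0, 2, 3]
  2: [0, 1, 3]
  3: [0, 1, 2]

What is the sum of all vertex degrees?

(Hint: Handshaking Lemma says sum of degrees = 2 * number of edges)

Count edges: 6 edges.
By Handshaking Lemma: sum of degrees = 2 * 6 = 12.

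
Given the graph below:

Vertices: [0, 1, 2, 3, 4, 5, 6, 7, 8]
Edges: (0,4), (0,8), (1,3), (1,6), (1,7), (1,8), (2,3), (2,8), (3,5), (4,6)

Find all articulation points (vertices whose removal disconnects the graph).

An articulation point is a vertex whose removal disconnects the graph.
Articulation points: [1, 3]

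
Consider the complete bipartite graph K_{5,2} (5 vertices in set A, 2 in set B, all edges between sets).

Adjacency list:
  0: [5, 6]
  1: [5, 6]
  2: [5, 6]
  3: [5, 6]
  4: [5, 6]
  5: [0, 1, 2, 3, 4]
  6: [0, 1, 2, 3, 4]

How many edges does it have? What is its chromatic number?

K_{5,2} has 5 * 2 = 10 edges.
Bipartite graphs have chromatic number 2 (color each partition differently).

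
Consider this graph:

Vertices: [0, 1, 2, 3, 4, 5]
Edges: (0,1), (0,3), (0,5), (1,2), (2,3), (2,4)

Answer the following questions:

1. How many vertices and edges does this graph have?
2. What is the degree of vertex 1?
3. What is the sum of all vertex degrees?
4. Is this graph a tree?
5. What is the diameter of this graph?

Count: 6 vertices, 6 edges.
Vertex 1 has neighbors [0, 2], degree = 2.
Handshaking lemma: 2 * 6 = 12.
A tree on 6 vertices has 5 edges. This graph has 6 edges (1 extra). Not a tree.
Diameter (longest shortest path) = 4.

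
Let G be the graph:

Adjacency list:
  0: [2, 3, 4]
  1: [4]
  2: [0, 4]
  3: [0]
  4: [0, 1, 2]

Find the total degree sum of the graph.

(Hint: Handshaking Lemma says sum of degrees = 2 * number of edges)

Count edges: 5 edges.
By Handshaking Lemma: sum of degrees = 2 * 5 = 10.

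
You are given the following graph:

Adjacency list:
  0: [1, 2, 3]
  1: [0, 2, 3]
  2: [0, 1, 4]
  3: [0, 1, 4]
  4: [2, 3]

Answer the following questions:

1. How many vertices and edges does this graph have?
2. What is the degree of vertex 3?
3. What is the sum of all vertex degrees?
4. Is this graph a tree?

Count: 5 vertices, 7 edges.
Vertex 3 has neighbors [0, 1, 4], degree = 3.
Handshaking lemma: 2 * 7 = 14.
A tree on 5 vertices has 4 edges. This graph has 7 edges (3 extra). Not a tree.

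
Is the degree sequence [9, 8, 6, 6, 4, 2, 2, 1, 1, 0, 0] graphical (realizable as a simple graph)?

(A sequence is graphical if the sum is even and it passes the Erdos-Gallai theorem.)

Sum of degrees = 39. Sum is odd, so the sequence is NOT graphical.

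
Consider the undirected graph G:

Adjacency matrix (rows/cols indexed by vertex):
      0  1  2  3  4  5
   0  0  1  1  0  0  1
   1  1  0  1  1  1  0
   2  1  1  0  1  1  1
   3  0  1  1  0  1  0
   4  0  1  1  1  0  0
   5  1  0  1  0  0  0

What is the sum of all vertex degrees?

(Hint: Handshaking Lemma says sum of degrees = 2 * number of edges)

Count edges: 10 edges.
By Handshaking Lemma: sum of degrees = 2 * 10 = 20.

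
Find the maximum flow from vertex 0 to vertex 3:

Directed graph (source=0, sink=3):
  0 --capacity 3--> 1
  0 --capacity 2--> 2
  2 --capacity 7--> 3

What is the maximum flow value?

Computing max flow:
  Flow on (0->2): 2/2
  Flow on (2->3): 2/7
Maximum flow = 2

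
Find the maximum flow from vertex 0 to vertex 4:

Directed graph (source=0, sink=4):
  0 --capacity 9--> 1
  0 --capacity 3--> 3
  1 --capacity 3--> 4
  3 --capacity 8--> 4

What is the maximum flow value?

Computing max flow:
  Flow on (0->1): 3/9
  Flow on (0->3): 3/3
  Flow on (1->4): 3/3
  Flow on (3->4): 3/8
Maximum flow = 6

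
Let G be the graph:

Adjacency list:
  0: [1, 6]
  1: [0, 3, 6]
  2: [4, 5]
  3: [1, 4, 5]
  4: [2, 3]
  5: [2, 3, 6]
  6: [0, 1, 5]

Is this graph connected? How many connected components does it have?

Checking connectivity: the graph has 1 connected component(s).
All vertices are reachable from each other. The graph IS connected.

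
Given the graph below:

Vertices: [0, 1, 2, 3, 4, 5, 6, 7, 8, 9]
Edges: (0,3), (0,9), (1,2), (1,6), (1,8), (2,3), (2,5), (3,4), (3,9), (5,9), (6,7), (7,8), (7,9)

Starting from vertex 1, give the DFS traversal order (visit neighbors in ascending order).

DFS from vertex 1 (neighbors processed in ascending order):
Visit order: 1, 2, 3, 0, 9, 5, 7, 6, 8, 4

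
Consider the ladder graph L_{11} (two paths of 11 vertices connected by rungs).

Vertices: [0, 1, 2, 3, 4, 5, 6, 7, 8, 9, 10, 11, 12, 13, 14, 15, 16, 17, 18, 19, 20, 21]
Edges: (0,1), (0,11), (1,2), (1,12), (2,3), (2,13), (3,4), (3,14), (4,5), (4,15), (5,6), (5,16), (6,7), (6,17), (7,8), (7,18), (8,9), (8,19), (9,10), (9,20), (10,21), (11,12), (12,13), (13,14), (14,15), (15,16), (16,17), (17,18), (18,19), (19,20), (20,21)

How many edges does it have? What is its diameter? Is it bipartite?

Ladder graph L_{11}: 11 rungs + 2 * (11-1) path edges = 11 + 20 = 31 edges.
Diameter = 11.
Ladder graphs are bipartite (alternating coloring along each path).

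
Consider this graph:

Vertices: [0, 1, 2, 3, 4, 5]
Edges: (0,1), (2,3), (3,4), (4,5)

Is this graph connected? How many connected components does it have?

Checking connectivity: the graph has 2 connected component(s).
Components: [[0, 1], [2, 3, 4, 5]]. The graph is NOT connected.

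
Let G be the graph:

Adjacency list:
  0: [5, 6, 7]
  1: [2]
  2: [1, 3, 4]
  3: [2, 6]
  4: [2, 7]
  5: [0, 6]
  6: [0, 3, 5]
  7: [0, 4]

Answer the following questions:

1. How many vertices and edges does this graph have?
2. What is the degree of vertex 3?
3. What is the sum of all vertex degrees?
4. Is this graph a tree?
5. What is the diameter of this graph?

Count: 8 vertices, 9 edges.
Vertex 3 has neighbors [2, 6], degree = 2.
Handshaking lemma: 2 * 9 = 18.
A tree on 8 vertices has 7 edges. This graph has 9 edges (2 extra). Not a tree.
Diameter (longest shortest path) = 4.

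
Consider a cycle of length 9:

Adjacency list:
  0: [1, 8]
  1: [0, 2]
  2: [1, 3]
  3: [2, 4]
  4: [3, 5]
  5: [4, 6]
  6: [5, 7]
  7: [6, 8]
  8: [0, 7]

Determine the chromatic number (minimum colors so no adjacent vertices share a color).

This is an odd cycle (C_9). Odd cycles are not bipartite (any 2-coloring forces two adjacent vertices to match), and 3 colors suffice.
Chromatic number = 3.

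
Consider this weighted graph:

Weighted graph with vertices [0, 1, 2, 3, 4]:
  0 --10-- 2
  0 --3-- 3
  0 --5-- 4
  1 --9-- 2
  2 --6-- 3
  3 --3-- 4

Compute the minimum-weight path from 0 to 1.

Using Dijkstra's algorithm from vertex 0:
Shortest path: 0 -> 3 -> 2 -> 1
Total weight: 3 + 6 + 9 = 18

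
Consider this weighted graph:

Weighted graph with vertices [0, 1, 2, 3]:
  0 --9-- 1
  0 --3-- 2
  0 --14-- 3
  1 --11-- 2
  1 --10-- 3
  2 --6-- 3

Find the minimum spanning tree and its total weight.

Applying Kruskal's algorithm (sort edges by weight, add if no cycle):
  Add (0,2) w=3
  Add (2,3) w=6
  Add (0,1) w=9
  Skip (1,3) w=10 (creates cycle)
  Skip (1,2) w=11 (creates cycle)
  Skip (0,3) w=14 (creates cycle)
MST weight = 18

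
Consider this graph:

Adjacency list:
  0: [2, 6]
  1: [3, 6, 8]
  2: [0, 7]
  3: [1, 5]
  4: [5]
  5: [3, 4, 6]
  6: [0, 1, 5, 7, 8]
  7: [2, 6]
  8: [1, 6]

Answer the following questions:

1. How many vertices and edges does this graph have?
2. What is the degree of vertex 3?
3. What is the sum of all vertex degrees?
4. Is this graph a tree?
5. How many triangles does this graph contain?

Count: 9 vertices, 11 edges.
Vertex 3 has neighbors [1, 5], degree = 2.
Handshaking lemma: 2 * 11 = 22.
A tree on 9 vertices has 8 edges. This graph has 11 edges (3 extra). Not a tree.
Number of triangles = 1.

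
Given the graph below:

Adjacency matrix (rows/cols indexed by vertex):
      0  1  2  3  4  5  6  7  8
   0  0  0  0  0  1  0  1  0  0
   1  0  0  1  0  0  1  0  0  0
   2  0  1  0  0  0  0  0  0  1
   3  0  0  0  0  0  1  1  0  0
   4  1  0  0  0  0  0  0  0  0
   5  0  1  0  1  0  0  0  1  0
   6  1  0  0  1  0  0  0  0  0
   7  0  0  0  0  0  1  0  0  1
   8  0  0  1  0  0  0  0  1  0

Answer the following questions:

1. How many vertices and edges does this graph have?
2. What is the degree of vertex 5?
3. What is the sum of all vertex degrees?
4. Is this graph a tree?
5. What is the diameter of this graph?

Count: 9 vertices, 9 edges.
Vertex 5 has neighbors [1, 3, 7], degree = 3.
Handshaking lemma: 2 * 9 = 18.
A tree on 9 vertices has 8 edges. This graph has 9 edges (1 extra). Not a tree.
Diameter (longest shortest path) = 6.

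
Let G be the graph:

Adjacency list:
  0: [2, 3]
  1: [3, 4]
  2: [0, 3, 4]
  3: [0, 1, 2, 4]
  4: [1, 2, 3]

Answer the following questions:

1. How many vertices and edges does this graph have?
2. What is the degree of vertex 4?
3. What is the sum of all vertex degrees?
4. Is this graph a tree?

Count: 5 vertices, 7 edges.
Vertex 4 has neighbors [1, 2, 3], degree = 3.
Handshaking lemma: 2 * 7 = 14.
A tree on 5 vertices has 4 edges. This graph has 7 edges (3 extra). Not a tree.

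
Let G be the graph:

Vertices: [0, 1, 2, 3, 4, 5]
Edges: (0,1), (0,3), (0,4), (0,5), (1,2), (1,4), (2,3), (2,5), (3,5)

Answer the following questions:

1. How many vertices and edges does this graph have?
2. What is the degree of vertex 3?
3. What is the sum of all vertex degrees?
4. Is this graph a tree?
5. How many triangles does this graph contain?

Count: 6 vertices, 9 edges.
Vertex 3 has neighbors [0, 2, 5], degree = 3.
Handshaking lemma: 2 * 9 = 18.
A tree on 6 vertices has 5 edges. This graph has 9 edges (4 extra). Not a tree.
Number of triangles = 3.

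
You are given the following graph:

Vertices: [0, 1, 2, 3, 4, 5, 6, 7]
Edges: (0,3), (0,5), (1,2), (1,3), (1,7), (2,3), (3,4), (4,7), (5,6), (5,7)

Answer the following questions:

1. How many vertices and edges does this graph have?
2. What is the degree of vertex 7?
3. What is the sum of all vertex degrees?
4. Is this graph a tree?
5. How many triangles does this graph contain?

Count: 8 vertices, 10 edges.
Vertex 7 has neighbors [1, 4, 5], degree = 3.
Handshaking lemma: 2 * 10 = 20.
A tree on 8 vertices has 7 edges. This graph has 10 edges (3 extra). Not a tree.
Number of triangles = 1.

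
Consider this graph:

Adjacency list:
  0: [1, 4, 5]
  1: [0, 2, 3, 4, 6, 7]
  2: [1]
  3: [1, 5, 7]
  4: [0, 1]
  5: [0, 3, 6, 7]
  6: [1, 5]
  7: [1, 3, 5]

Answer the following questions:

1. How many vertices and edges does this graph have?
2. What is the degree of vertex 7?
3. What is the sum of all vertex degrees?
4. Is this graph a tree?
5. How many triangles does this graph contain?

Count: 8 vertices, 12 edges.
Vertex 7 has neighbors [1, 3, 5], degree = 3.
Handshaking lemma: 2 * 12 = 24.
A tree on 8 vertices has 7 edges. This graph has 12 edges (5 extra). Not a tree.
Number of triangles = 3.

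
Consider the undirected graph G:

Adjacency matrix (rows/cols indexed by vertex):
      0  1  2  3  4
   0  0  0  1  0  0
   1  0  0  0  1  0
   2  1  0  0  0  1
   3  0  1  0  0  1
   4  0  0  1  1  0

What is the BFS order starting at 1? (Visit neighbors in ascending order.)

BFS from vertex 1 (neighbors processed in ascending order):
Visit order: 1, 3, 4, 2, 0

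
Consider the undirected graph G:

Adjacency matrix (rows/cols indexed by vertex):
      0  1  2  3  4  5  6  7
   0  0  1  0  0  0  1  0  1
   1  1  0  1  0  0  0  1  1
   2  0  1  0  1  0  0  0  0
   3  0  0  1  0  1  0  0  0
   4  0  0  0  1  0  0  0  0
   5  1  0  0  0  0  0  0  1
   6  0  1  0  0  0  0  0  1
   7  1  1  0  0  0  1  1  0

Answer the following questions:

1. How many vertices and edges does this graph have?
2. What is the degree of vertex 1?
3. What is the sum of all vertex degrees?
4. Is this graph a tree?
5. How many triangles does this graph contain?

Count: 8 vertices, 10 edges.
Vertex 1 has neighbors [0, 2, 6, 7], degree = 4.
Handshaking lemma: 2 * 10 = 20.
A tree on 8 vertices has 7 edges. This graph has 10 edges (3 extra). Not a tree.
Number of triangles = 3.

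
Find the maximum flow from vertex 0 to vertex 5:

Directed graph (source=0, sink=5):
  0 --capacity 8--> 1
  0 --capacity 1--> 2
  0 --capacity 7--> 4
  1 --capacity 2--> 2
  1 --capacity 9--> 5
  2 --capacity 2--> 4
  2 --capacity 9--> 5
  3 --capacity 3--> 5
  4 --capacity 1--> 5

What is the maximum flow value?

Computing max flow:
  Flow on (0->1): 8/8
  Flow on (0->2): 1/1
  Flow on (0->4): 1/7
  Flow on (1->5): 8/9
  Flow on (2->5): 1/9
  Flow on (4->5): 1/1
Maximum flow = 10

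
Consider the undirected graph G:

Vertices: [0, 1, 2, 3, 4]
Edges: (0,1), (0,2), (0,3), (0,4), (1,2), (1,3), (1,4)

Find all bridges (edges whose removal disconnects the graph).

No bridges found. The graph is 2-edge-connected (no single edge removal disconnects it).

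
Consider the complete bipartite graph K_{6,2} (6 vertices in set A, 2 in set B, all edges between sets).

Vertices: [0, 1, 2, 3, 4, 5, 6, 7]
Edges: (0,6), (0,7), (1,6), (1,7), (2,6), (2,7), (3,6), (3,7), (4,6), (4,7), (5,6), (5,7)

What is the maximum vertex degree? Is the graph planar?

Set-A vertices have degree 2; set-B vertices have degree 6. Maximum degree = max(6,2) = 6.
min(6,2) <= 2, so K_{6,2} avoids a K_{3,3} subdivision and is planar.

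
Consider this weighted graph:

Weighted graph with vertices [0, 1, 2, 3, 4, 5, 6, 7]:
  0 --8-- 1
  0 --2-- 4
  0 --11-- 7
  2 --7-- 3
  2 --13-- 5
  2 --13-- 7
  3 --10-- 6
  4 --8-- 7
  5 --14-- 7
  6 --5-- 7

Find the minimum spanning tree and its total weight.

Applying Kruskal's algorithm (sort edges by weight, add if no cycle):
  Add (0,4) w=2
  Add (6,7) w=5
  Add (2,3) w=7
  Add (0,1) w=8
  Add (4,7) w=8
  Add (3,6) w=10
  Skip (0,7) w=11 (creates cycle)
  Skip (2,7) w=13 (creates cycle)
  Add (2,5) w=13
  Skip (5,7) w=14 (creates cycle)
MST weight = 53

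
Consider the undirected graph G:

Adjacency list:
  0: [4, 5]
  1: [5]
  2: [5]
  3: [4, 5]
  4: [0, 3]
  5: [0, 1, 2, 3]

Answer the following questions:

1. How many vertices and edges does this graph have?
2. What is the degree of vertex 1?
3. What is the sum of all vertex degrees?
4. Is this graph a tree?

Count: 6 vertices, 6 edges.
Vertex 1 has neighbors [5], degree = 1.
Handshaking lemma: 2 * 6 = 12.
A tree on 6 vertices has 5 edges. This graph has 6 edges (1 extra). Not a tree.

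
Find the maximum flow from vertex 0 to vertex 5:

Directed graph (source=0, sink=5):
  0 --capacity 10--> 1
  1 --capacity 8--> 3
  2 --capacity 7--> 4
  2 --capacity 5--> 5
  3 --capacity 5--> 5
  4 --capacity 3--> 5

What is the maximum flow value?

Computing max flow:
  Flow on (0->1): 5/10
  Flow on (1->3): 5/8
  Flow on (3->5): 5/5
Maximum flow = 5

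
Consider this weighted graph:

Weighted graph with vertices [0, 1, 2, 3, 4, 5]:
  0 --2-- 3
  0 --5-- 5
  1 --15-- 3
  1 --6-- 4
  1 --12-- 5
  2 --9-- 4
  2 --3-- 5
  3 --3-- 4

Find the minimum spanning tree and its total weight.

Applying Kruskal's algorithm (sort edges by weight, add if no cycle):
  Add (0,3) w=2
  Add (2,5) w=3
  Add (3,4) w=3
  Add (0,5) w=5
  Add (1,4) w=6
  Skip (2,4) w=9 (creates cycle)
  Skip (1,5) w=12 (creates cycle)
  Skip (1,3) w=15 (creates cycle)
MST weight = 19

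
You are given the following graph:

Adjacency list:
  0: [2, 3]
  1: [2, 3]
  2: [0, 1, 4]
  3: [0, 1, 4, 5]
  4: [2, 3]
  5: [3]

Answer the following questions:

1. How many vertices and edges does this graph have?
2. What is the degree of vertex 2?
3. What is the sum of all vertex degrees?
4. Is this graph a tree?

Count: 6 vertices, 7 edges.
Vertex 2 has neighbors [0, 1, 4], degree = 3.
Handshaking lemma: 2 * 7 = 14.
A tree on 6 vertices has 5 edges. This graph has 7 edges (2 extra). Not a tree.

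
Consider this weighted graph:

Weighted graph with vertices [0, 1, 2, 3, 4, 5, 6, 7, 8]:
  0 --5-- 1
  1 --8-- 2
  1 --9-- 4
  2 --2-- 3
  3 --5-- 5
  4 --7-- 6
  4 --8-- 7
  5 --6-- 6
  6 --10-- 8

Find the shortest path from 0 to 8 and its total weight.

Using Dijkstra's algorithm from vertex 0:
Shortest path: 0 -> 1 -> 4 -> 6 -> 8
Total weight: 5 + 9 + 7 + 10 = 31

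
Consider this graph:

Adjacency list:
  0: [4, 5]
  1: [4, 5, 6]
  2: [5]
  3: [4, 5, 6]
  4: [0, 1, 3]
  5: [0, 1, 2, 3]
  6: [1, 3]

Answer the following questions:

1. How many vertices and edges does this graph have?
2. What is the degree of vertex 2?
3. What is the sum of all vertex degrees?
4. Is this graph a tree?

Count: 7 vertices, 9 edges.
Vertex 2 has neighbors [5], degree = 1.
Handshaking lemma: 2 * 9 = 18.
A tree on 7 vertices has 6 edges. This graph has 9 edges (3 extra). Not a tree.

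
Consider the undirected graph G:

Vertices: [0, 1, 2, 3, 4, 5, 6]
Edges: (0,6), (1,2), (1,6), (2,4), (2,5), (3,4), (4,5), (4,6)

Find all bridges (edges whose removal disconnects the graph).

A bridge is an edge whose removal increases the number of connected components.
Bridges found: (0,6), (3,4)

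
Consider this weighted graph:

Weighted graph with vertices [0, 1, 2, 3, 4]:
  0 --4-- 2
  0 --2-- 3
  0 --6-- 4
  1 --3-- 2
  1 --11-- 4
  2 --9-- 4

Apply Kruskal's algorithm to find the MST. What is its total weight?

Applying Kruskal's algorithm (sort edges by weight, add if no cycle):
  Add (0,3) w=2
  Add (1,2) w=3
  Add (0,2) w=4
  Add (0,4) w=6
  Skip (2,4) w=9 (creates cycle)
  Skip (1,4) w=11 (creates cycle)
MST weight = 15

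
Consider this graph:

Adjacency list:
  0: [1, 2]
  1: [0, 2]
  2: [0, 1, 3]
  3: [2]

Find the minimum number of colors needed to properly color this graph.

The graph has a maximum clique of size 3 (lower bound on chromatic number).
A valid 3-coloring: {0: 1, 1: 2, 2: 0, 3: 1}.
Chromatic number = 3.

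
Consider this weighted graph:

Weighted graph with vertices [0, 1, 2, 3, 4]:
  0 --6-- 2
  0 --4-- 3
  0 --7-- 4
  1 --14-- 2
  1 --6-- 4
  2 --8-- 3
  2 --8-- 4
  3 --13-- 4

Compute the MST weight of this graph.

Applying Kruskal's algorithm (sort edges by weight, add if no cycle):
  Add (0,3) w=4
  Add (0,2) w=6
  Add (1,4) w=6
  Add (0,4) w=7
  Skip (2,3) w=8 (creates cycle)
  Skip (2,4) w=8 (creates cycle)
  Skip (3,4) w=13 (creates cycle)
  Skip (1,2) w=14 (creates cycle)
MST weight = 23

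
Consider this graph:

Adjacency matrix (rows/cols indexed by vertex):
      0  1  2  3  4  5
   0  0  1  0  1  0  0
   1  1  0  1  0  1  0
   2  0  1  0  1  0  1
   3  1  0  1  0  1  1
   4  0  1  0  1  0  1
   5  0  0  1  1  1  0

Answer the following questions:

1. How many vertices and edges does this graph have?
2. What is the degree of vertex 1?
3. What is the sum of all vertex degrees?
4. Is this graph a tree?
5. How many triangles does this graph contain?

Count: 6 vertices, 9 edges.
Vertex 1 has neighbors [0, 2, 4], degree = 3.
Handshaking lemma: 2 * 9 = 18.
A tree on 6 vertices has 5 edges. This graph has 9 edges (4 extra). Not a tree.
Number of triangles = 2.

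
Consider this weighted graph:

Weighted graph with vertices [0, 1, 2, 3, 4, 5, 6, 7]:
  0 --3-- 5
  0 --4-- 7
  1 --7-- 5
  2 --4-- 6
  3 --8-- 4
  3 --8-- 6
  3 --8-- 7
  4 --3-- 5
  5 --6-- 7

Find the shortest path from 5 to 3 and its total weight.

Using Dijkstra's algorithm from vertex 5:
Shortest path: 5 -> 4 -> 3
Total weight: 3 + 8 = 11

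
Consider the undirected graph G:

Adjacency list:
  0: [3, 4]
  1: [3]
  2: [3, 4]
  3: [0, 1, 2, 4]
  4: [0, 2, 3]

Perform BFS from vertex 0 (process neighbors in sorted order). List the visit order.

BFS from vertex 0 (neighbors processed in ascending order):
Visit order: 0, 3, 4, 1, 2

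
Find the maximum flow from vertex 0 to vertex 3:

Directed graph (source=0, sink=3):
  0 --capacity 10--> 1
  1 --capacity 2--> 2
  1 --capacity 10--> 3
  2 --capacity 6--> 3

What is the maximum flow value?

Computing max flow:
  Flow on (0->1): 10/10
  Flow on (1->3): 10/10
Maximum flow = 10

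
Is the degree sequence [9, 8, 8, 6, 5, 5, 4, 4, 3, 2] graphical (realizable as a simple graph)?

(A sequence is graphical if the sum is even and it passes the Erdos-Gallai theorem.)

Sum of degrees = 54. Sum is even and passes Erdos-Gallai. The sequence IS graphical.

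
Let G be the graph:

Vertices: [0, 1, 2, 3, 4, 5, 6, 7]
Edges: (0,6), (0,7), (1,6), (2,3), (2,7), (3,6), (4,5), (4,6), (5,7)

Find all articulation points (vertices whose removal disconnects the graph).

An articulation point is a vertex whose removal disconnects the graph.
Articulation points: [6]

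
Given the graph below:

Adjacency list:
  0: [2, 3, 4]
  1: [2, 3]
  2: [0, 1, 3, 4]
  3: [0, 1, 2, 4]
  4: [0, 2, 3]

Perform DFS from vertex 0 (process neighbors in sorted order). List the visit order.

DFS from vertex 0 (neighbors processed in ascending order):
Visit order: 0, 2, 1, 3, 4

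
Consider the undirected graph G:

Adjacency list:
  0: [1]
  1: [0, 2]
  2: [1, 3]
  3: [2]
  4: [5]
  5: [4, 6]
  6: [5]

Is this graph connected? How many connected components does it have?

Checking connectivity: the graph has 2 connected component(s).
Components: [[0, 1, 2, 3], [4, 5, 6]]. The graph is NOT connected.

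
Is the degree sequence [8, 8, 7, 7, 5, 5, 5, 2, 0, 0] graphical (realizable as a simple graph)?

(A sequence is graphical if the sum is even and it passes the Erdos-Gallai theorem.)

Sum of degrees = 47. Sum is odd, so the sequence is NOT graphical.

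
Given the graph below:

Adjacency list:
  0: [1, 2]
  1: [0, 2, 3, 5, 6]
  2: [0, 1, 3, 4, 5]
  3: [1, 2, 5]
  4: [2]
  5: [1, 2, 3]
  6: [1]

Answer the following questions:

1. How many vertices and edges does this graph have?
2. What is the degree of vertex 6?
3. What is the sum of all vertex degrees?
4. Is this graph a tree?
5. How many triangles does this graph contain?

Count: 7 vertices, 10 edges.
Vertex 6 has neighbors [1], degree = 1.
Handshaking lemma: 2 * 10 = 20.
A tree on 7 vertices has 6 edges. This graph has 10 edges (4 extra). Not a tree.
Number of triangles = 5.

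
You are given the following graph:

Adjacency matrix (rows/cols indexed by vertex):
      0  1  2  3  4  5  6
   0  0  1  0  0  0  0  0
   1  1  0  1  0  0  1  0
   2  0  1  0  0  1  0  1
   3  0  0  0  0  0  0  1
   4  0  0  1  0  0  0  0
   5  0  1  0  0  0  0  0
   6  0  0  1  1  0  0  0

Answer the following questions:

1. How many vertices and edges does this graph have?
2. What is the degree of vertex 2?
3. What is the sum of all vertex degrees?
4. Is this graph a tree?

Count: 7 vertices, 6 edges.
Vertex 2 has neighbors [1, 4, 6], degree = 3.
Handshaking lemma: 2 * 6 = 12.
A graph is a tree iff it is connected and has exactly n-1 edges. This graph is connected (all 7 vertices in one component) and has 7-1 = 6 edges. It is a tree.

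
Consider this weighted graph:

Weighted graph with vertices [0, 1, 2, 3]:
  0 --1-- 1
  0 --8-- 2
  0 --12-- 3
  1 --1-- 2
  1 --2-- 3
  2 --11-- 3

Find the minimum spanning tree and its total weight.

Applying Kruskal's algorithm (sort edges by weight, add if no cycle):
  Add (0,1) w=1
  Add (1,2) w=1
  Add (1,3) w=2
  Skip (0,2) w=8 (creates cycle)
  Skip (2,3) w=11 (creates cycle)
  Skip (0,3) w=12 (creates cycle)
MST weight = 4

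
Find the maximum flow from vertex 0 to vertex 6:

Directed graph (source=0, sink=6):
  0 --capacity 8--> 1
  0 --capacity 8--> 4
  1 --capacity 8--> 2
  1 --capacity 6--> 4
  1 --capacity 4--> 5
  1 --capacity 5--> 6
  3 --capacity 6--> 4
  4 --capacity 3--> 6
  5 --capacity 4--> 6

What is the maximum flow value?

Computing max flow:
  Flow on (0->1): 8/8
  Flow on (0->4): 3/8
  Flow on (1->5): 3/4
  Flow on (1->6): 5/5
  Flow on (4->6): 3/3
  Flow on (5->6): 3/4
Maximum flow = 11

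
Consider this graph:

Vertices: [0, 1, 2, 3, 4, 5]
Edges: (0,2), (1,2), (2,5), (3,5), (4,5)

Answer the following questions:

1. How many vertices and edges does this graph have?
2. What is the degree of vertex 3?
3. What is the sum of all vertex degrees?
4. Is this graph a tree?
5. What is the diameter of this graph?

Count: 6 vertices, 5 edges.
Vertex 3 has neighbors [5], degree = 1.
Handshaking lemma: 2 * 5 = 10.
A graph is a tree iff it is connected and has exactly n-1 edges. This graph is connected (all 6 vertices in one component) and has 6-1 = 5 edges. It is a tree.
Diameter (longest shortest path) = 3.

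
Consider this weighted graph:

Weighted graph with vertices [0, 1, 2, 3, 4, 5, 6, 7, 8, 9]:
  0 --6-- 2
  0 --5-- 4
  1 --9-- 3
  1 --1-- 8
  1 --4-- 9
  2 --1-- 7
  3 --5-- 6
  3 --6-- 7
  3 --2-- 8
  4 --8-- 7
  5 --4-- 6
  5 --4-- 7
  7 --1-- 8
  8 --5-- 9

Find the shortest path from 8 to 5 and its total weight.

Using Dijkstra's algorithm from vertex 8:
Shortest path: 8 -> 7 -> 5
Total weight: 1 + 4 = 5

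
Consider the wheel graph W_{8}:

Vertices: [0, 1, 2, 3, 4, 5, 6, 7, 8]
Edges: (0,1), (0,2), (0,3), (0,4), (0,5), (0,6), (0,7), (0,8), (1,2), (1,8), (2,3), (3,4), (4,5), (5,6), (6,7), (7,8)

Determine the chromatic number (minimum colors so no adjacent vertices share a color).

W_{8} = C_{8} plus a hub adjacent to every cycle vertex.
The outer cycle needs 2 colors (even cycle); the hub is adjacent to all of them so needs a fresh color.
Chromatic number = 2 + 1 = 3.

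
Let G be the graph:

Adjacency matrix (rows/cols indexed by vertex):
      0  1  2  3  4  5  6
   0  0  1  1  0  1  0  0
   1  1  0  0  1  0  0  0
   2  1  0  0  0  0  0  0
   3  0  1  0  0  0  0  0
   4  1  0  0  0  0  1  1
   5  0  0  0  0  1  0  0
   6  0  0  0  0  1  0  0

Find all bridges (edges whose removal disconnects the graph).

A bridge is an edge whose removal increases the number of connected components.
Bridges found: (0,1), (0,2), (0,4), (1,3), (4,5), (4,6)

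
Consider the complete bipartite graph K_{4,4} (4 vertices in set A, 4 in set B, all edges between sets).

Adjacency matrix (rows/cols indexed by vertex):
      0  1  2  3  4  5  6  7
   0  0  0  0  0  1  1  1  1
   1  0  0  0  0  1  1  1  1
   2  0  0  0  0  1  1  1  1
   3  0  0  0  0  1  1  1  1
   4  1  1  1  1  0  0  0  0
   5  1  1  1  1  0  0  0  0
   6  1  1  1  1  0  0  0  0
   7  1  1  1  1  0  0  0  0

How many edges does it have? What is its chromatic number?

K_{4,4} has 4 * 4 = 16 edges.
Bipartite graphs have chromatic number 2 (color each partition differently).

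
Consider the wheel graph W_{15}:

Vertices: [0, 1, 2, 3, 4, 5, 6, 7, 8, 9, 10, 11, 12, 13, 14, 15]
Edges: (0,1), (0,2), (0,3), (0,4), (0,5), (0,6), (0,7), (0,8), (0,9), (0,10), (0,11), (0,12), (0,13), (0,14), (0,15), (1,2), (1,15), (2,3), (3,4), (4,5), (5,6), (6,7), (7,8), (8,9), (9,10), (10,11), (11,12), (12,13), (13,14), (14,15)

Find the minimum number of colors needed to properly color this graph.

W_{15} = C_{15} plus a hub adjacent to every cycle vertex.
The outer cycle needs 3 colors (odd cycle); the hub is adjacent to all of them so needs a fresh color.
Chromatic number = 3 + 1 = 4.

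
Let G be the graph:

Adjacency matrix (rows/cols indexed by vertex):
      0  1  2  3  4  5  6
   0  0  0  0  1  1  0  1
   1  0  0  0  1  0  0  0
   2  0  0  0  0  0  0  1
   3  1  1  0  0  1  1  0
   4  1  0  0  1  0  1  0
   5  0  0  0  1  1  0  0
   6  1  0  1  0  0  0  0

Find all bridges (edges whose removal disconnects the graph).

A bridge is an edge whose removal increases the number of connected components.
Bridges found: (0,6), (1,3), (2,6)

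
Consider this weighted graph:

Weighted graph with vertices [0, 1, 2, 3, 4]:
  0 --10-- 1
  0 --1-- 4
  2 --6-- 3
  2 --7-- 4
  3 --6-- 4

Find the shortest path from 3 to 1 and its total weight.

Using Dijkstra's algorithm from vertex 3:
Shortest path: 3 -> 4 -> 0 -> 1
Total weight: 6 + 1 + 10 = 17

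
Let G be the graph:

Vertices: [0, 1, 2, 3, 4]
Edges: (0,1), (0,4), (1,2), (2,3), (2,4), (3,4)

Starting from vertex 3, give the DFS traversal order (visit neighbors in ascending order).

DFS from vertex 3 (neighbors processed in ascending order):
Visit order: 3, 2, 1, 0, 4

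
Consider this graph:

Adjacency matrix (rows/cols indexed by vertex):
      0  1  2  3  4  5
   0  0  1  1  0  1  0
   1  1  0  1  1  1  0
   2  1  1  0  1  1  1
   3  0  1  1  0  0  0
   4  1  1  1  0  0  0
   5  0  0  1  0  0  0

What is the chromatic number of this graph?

The graph has a maximum clique of size 4 (lower bound on chromatic number).
A valid 4-coloring: {0: 2, 1: 1, 2: 0, 3: 2, 4: 3, 5: 1}.
Chromatic number = 4.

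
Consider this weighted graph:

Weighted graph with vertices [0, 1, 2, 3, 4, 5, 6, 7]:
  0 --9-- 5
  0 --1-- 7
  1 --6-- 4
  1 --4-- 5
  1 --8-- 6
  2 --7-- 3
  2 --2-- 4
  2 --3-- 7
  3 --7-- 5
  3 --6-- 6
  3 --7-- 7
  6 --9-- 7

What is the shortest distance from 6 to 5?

Using Dijkstra's algorithm from vertex 6:
Shortest path: 6 -> 1 -> 5
Total weight: 8 + 4 = 12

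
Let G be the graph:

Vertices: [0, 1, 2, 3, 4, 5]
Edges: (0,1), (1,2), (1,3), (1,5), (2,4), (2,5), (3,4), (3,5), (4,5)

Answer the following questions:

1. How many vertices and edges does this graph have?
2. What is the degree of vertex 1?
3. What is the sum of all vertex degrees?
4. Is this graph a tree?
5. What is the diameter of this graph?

Count: 6 vertices, 9 edges.
Vertex 1 has neighbors [0, 2, 3, 5], degree = 4.
Handshaking lemma: 2 * 9 = 18.
A tree on 6 vertices has 5 edges. This graph has 9 edges (4 extra). Not a tree.
Diameter (longest shortest path) = 3.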